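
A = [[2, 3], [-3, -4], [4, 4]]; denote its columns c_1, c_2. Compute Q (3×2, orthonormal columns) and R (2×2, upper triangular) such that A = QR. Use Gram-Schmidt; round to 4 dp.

Q = [[0.3714, 0.6142], [-0.5571, -0.4526], [0.7428, -0.6465]], R = [[5.3852, 6.3136], [0.0000, 1.0667]]

c_1 = (2, -3, 4); ‖c_1‖ = 5.3852, so q_1 = (0.3714, -0.5571, 0.7428).
q_1·c_2 = 0.3714·3 + (-0.5571)·(-4) + 0.7428·4 = 6.3136.
u_2 = c_2 − 6.3136·q_1 = (0.6552, -0.4828, -0.6897).
‖u_2‖ = 1.0667, so q_2 = (0.6142, -0.4526, -0.6465).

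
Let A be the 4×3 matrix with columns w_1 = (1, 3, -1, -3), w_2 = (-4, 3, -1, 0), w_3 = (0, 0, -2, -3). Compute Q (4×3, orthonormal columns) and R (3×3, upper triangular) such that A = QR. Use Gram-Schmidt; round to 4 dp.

w_1 = (1, 3, -1, -3); ‖w_1‖ = 4.4721, so e_1 = (0.2236, 0.6708, -0.2236, -0.6708).
e_1·w_2 = 0.2236·(-4) + 0.6708·3 + (-0.2236)·(-1) + (-0.6708)·0 = 1.3416.
u_2 = w_2 − 1.3416·e_1 = (-4.3000, 2.1000, -0.7000, 0.9000).
‖u_2‖ = 4.9193, so e_2 = (-0.8741, 0.4269, -0.1423, 0.1830).
e_1·w_3 = 0.2236·0 + 0.6708·0 + (-0.2236)·(-2) + (-0.6708)·(-3) = 2.4597; e_2·w_3 = (-0.8741)·0 + 0.4269·0 + (-0.1423)·(-2) + 0.1830·(-3) = -0.2643.
u_3 = w_3 − 2.4597·e_1 + 0.2643·e_2 = (-0.7810, -1.5372, -1.4876, -1.3017).
‖u_3‖ = 2.6230, so e_3 = (-0.2977, -0.5860, -0.5671, -0.4962).

Q = [[0.2236, -0.8741, -0.2977], [0.6708, 0.4269, -0.5860], [-0.2236, -0.1423, -0.5671], [-0.6708, 0.1830, -0.4962]], R = [[4.4721, 1.3416, 2.4597], [0.0000, 4.9193, -0.2643], [0.0000, 0.0000, 2.6230]]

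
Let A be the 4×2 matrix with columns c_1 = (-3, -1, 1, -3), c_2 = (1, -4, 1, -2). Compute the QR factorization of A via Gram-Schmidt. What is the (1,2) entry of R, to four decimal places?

r_{12} = 1.7889

e_1 = c_1/‖c_1‖ = (-3, -1, 1, -3)/4.4721 = (-0.6708, -0.2236, 0.2236, -0.6708).
r_{12} = e_1·c_2 = 1.7889.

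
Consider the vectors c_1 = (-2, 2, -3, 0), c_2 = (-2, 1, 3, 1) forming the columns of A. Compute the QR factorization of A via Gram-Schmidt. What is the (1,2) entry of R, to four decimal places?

r_{12} = -0.7276

c_1 = (-2, 2, -3, 0); ‖c_1‖ = 4.1231, so e_1 = (-0.4851, 0.4851, -0.7276, 0.0000).
r_{12} = e_1·c_2 = -0.7276.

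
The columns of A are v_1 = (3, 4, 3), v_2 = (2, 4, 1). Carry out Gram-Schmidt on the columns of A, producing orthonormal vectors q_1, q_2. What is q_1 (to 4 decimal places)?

q_1 = (0.5145, 0.6860, 0.5145)

v_1 = (3, 4, 3); ‖v_1‖ = 5.8310, so q_1 = (0.5145, 0.6860, 0.5145).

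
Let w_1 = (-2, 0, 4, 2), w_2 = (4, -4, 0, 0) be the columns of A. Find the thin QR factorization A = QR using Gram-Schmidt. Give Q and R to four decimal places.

w_1 = (-2, 0, 4, 2); ‖w_1‖ = 4.8990, so q_1 = (-0.4082, 0.0000, 0.8165, 0.4082).
q_1·w_2 = (-0.4082)·4 + 0.0000·(-4) + 0.8165·0 + 0.4082·0 = -1.6330.
u_2 = w_2 + 1.6330·q_1 = (3.3333, -4.0000, 1.3333, 0.6667).
‖u_2‖ = 5.4160, so q_2 = (0.6155, -0.7385, 0.2462, 0.1231).

Q = [[-0.4082, 0.6155], [0.0000, -0.7385], [0.8165, 0.2462], [0.4082, 0.1231]], R = [[4.8990, -1.6330], [0.0000, 5.4160]]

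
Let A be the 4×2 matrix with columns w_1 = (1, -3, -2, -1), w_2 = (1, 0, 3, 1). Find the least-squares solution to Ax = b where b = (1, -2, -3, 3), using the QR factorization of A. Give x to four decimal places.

w_1 = (1, -3, -2, -1); ‖w_1‖ = 3.8730, so q_1 = (0.2582, -0.7746, -0.5164, -0.2582).
q_1·w_2 = 0.2582·1 + (-0.7746)·0 + (-0.5164)·3 + (-0.2582)·1 = -1.5492.
u_2 = w_2 + 1.5492·q_1 = (1.4000, -1.2000, 2.2000, 0.6000).
‖u_2‖ = 2.9326, so q_2 = (0.4774, -0.4092, 0.7502, 0.2046).
Qᵀb = (2.5820, -0.3410).
Back-substitute: x_2 = -0.3410/2.9326 = -0.1163.
x_1 = (2.5820 + 1.5492·(-0.1163))/3.8730 = 0.6202.

x = (0.6202, -0.1163)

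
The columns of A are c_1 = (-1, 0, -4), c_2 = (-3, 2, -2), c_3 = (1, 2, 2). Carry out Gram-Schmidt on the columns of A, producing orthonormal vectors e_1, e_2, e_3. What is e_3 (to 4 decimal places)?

e_3 = (0.6172, 0.7715, -0.1543)

e_1 = c_1/‖c_1‖ = (-1, 0, -4)/4.1231 = (-0.2425, 0.0000, -0.9701).
r_{12} = e_1·c_2 = 2.6679.
u_2 = c_2 − 2.6679·e_1 = (-2.3529, 2.0000, 0.5882).
‖u_2‖ = 3.1436, so e_2 = (-0.7485, 0.6362, 0.1871).
r_{13} = e_1·c_3 = -2.1828; r_{23} = e_2·c_3 = 0.8982.
u_3 = c_3 + 2.1828·e_1 − 0.8982·e_2 = (1.1429, 1.4286, -0.2857).
‖u_3‖ = 1.8516, so e_3 = (0.6172, 0.7715, -0.1543).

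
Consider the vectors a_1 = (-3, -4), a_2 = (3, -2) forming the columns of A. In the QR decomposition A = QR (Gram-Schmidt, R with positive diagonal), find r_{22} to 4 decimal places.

q_1 = a_1/‖a_1‖ = (-3, -4)/5.0000 = (-0.6000, -0.8000).
r_{12} = q_1·a_2 = -0.2000.
u_2 = a_2 + 0.2000·q_1 = (2.8800, -2.1600).
r_{22} = ‖u_2‖ = 3.6000.

r_{22} = 3.6000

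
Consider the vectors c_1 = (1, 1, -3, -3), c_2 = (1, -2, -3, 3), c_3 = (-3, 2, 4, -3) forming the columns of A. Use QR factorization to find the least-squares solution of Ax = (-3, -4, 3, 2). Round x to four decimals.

e_1 = c_1/‖c_1‖ = (1, 1, -3, -3)/4.4721 = (0.2236, 0.2236, -0.6708, -0.6708).
r_{12} = e_1·c_2 = -0.2236.
u_2 = c_2 + 0.2236·e_1 = (1.0500, -1.9500, -3.1500, 2.8500).
‖u_2‖ = 4.7906, so e_2 = (0.2192, -0.4070, -0.6575, 0.5949).
r_{13} = e_1·c_3 = -0.8944; r_{23} = e_2·c_3 = -5.8865.
u_3 = c_3 + 0.8944·e_1 + 5.8865·e_2 = (-1.5098, -0.1961, -0.4706, -0.0980).
‖u_3‖ = 1.5966, so e_3 = (-0.9457, -0.1228, -0.2948, -0.0614).
Qᵀb = (-4.9193, 0.1879, 2.3212).
Back-substitute: x_3 = 2.3212/1.5966 = 1.4538.
x_2 = (0.1879 + 5.8865·1.4538)/4.7906 = 1.8256.
x_1 = (-4.9193 + 0.2236·1.8256 + 0.8944·1.4538)/4.4721 = -0.7179.

x = (-0.7179, 1.8256, 1.4538)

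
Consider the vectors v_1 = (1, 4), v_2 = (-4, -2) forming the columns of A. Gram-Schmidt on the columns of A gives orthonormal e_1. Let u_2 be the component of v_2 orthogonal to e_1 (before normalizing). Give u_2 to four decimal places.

v_1 = (1, 4); ‖v_1‖ = 4.1231, so e_1 = (0.2425, 0.9701).
e_1·v_2 = 0.2425·(-4) + 0.9701·(-2) = -2.9104.
u_2 = v_2 + 2.9104·e_1 = (-3.2941, 0.8235).

u_2 = (-3.2941, 0.8235)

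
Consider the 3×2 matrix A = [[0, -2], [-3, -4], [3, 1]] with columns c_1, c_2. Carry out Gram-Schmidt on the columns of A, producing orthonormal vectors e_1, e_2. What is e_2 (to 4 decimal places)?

e_1 = c_1/‖c_1‖ = (0, -3, 3)/4.2426 = (0.0000, -0.7071, 0.7071).
r_{12} = e_1·c_2 = 3.5355.
u_2 = c_2 − 3.5355·e_1 = (-2.0000, -1.5000, -1.5000).
‖u_2‖ = 2.9155, so e_2 = (-0.6860, -0.5145, -0.5145).

e_2 = (-0.6860, -0.5145, -0.5145)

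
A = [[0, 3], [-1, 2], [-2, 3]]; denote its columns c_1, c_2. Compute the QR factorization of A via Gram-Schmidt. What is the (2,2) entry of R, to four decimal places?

r_{22} = 3.0332

q_1 = c_1/‖c_1‖ = (0, -1, -2)/2.2361 = (0.0000, -0.4472, -0.8944).
r_{12} = q_1·c_2 = -3.5777.
u_2 = c_2 + 3.5777·q_1 = (3.0000, 0.4000, -0.2000).
r_{22} = ‖u_2‖ = 3.0332.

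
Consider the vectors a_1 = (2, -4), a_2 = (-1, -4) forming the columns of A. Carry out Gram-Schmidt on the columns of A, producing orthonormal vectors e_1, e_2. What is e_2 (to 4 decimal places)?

e_2 = (-0.8944, -0.4472)

a_1 = (2, -4); ‖a_1‖ = 4.4721, so e_1 = (0.4472, -0.8944).
e_1·a_2 = 0.4472·(-1) + (-0.8944)·(-4) = 3.1305.
u_2 = a_2 − 3.1305·e_1 = (-2.4000, -1.2000).
‖u_2‖ = 2.6833, so e_2 = (-0.8944, -0.4472).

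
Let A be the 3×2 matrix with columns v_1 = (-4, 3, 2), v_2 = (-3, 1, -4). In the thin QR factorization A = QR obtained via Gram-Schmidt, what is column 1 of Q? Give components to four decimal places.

e_1 = (-0.7428, 0.5571, 0.3714)

v_1 = (-4, 3, 2); ‖v_1‖ = 5.3852, so e_1 = (-0.7428, 0.5571, 0.3714).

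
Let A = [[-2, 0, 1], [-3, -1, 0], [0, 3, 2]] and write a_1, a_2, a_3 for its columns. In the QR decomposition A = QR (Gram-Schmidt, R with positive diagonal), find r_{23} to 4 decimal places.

a_1 = (-2, -3, 0); ‖a_1‖ = 3.6056, so e_1 = (-0.5547, -0.8321, 0.0000).
e_1·a_2 = (-0.5547)·0 + (-0.8321)·(-1) + 0.0000·3 = 0.8321.
u_2 = a_2 − 0.8321·e_1 = (0.4615, -0.3077, 3.0000).
‖u_2‖ = 3.0509, so e_2 = (0.1513, -0.1009, 0.9833).
r_{23} = e_2·a_3 = 2.1179.

r_{23} = 2.1179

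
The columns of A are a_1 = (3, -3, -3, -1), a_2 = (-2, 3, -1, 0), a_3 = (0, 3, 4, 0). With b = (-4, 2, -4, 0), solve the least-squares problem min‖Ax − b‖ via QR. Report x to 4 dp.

a_1 = (3, -3, -3, -1); ‖a_1‖ = 5.2915, so q_1 = (0.5669, -0.5669, -0.5669, -0.1890).
q_1·a_2 = 0.5669·(-2) + (-0.5669)·3 + (-0.5669)·(-1) + (-0.1890)·0 = -2.2678.
u_2 = a_2 + 2.2678·q_1 = (-0.7143, 1.7143, -2.2857, -0.4286).
‖u_2‖ = 2.9761, so q_2 = (-0.2400, 0.5760, -0.7680, -0.1440).
q_1·a_3 = 0.5669·0 + (-0.5669)·3 + (-0.5669)·4 + (-0.1890)·0 = -3.9686; q_2·a_3 = (-0.2400)·0 + 0.5760·3 + (-0.7680)·4 + (-0.1440)·0 = -1.3440.
u_3 = a_3 + 3.9686·q_1 + 1.3440·q_2 = (1.9274, 1.5242, 0.7177, -0.9435).
‖u_3‖ = 2.7283, so q_3 = (0.7065, 0.5587, 0.2631, -0.3458).
Qᵀb = (-1.1339, 5.1842, -2.7608).
Back-substitute: x_3 = -2.7608/2.7283 = -1.0119.
x_2 = (5.1842 + 1.3440·(-1.0119))/2.9761 = 1.2849.
x_1 = (-1.1339 + 2.2678·1.2849 + 3.9686·(-1.0119))/5.2915 = -0.4225.

x = (-0.4225, 1.2849, -1.0119)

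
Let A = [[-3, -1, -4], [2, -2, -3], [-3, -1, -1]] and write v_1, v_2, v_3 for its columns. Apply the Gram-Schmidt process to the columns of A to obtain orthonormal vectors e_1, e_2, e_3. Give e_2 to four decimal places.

v_1 = (-3, 2, -3); ‖v_1‖ = 4.6904, so e_1 = (-0.6396, 0.4264, -0.6396).
e_1·v_2 = (-0.6396)·(-1) + 0.4264·(-2) + (-0.6396)·(-1) = 0.4264.
u_2 = v_2 − 0.4264·e_1 = (-0.7273, -2.1818, -0.7273).
‖u_2‖ = 2.4121, so e_2 = (-0.3015, -0.9045, -0.3015).

e_2 = (-0.3015, -0.9045, -0.3015)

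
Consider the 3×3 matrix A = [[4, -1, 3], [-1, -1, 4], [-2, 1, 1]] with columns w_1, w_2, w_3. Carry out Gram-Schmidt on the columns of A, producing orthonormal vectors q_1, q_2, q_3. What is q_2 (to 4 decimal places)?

q_2 = (-0.0354, -0.9204, 0.3894)

w_1 = (4, -1, -2); ‖w_1‖ = 4.5826, so q_1 = (0.8729, -0.2182, -0.4364).
q_1·w_2 = 0.8729·(-1) + (-0.2182)·(-1) + (-0.4364)·1 = -1.0911.
u_2 = w_2 + 1.0911·q_1 = (-0.0476, -1.2381, 0.5238).
‖u_2‖ = 1.3452, so q_2 = (-0.0354, -0.9204, 0.3894).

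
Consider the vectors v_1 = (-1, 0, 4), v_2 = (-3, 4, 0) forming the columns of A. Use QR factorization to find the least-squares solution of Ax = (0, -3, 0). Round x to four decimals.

x = (0.0865, -0.4904)

e_1 = v_1/‖v_1‖ = (-1, 0, 4)/4.1231 = (-0.2425, 0.0000, 0.9701).
r_{12} = e_1·v_2 = 0.7276.
u_2 = v_2 − 0.7276·e_1 = (-2.8235, 4.0000, -0.7059).
‖u_2‖ = 4.9468, so e_2 = (-0.5708, 0.8086, -0.1427).
Qᵀb = (0.0000, -2.4258).
Back-substitute: x_2 = -2.4258/4.9468 = -0.4904.
x_1 = (0.0000 − 0.7276·(-0.4904))/4.1231 = 0.0865.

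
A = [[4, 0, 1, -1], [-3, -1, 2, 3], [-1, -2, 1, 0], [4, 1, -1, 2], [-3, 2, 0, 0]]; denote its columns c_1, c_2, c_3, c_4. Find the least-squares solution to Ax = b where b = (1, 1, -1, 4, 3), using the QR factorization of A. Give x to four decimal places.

c_1 = (4, -3, -1, 4, -3); ‖c_1‖ = 7.1414, so e_1 = (0.5601, -0.4201, -0.1400, 0.5601, -0.4201).
e_1·c_2 = 0.5601·0 + (-0.4201)·(-1) + (-0.1400)·(-2) + 0.5601·1 + (-0.4201)·2 = 0.4201.
u_2 = c_2 − 0.4201·e_1 = (-0.2353, -0.8235, -1.9412, 0.7647, 2.1765).
‖u_2‖ = 3.1343, so e_2 = (-0.0751, -0.2628, -0.6193, 0.2440, 0.6944).
e_1·c_3 = 0.5601·1 + (-0.4201)·2 + (-0.1400)·1 + 0.5601·(-1) + (-0.4201)·0 = -0.9802; e_2·c_3 = (-0.0751)·1 + (-0.2628)·2 + (-0.6193)·1 + 0.2440·(-1) + 0.6944·0 = -1.4639.
u_3 = c_3 + 0.9802·e_1 + 1.4639·e_2 = (1.4391, 1.2036, -0.0439, -0.0938, 0.6048).
‖u_3‖ = 1.9739, so e_3 = (0.7291, 0.6098, -0.0222, -0.0475, 0.3064).
e_1·c_4 = 0.5601·(-1) + (-0.4201)·3 + (-0.1400)·0 + 0.5601·2 + (-0.4201)·0 = -0.7001; e_2·c_4 = (-0.0751)·(-1) + (-0.2628)·3 + (-0.6193)·0 + 0.2440·2 + 0.6944·0 = -0.2252; e_3·c_4 = 0.7291·(-1) + 0.6098·3 + (-0.0222)·0 + (-0.0475)·2 + 0.3064·0 = 1.0051.
u_4 = c_4 + 0.7001·e_1 + 0.2252·e_2 − 1.0051·e_3 = (-1.3576, 2.0338, -0.2152, 2.4949, -0.4457).
‖u_4‖ = 3.5283, so e_4 = (-0.3848, 0.5764, -0.0610, 0.7071, -0.1263).
Qᵀb = (1.2603, 3.3407, 2.0902, 2.7021).
Back-substitute: x_4 = 2.7021/3.5283 = 0.7658.
x_3 = (2.0902 − 1.0051·0.7658)/1.9739 = 0.6689.
x_2 = (3.3407 + 1.4639·0.6689 + 0.2252·0.7658)/3.1343 = 1.4333.
x_1 = (1.2603 − 0.4201·1.4333 + 0.9802·0.6689 + 0.7001·0.7658)/7.1414 = 0.2591.

x = (0.2591, 1.4333, 0.6689, 0.7658)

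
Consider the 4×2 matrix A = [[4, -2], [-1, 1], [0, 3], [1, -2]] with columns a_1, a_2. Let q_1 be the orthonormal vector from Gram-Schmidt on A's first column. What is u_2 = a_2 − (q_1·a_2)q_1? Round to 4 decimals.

u_2 = (0.4444, 0.3889, 3.0000, -1.3889)

a_1 = (4, -1, 0, 1); ‖a_1‖ = 4.2426, so q_1 = (0.9428, -0.2357, 0.0000, 0.2357).
q_1·a_2 = 0.9428·(-2) + (-0.2357)·1 + 0.0000·3 + 0.2357·(-2) = -2.5927.
u_2 = a_2 + 2.5927·q_1 = (0.4444, 0.3889, 3.0000, -1.3889).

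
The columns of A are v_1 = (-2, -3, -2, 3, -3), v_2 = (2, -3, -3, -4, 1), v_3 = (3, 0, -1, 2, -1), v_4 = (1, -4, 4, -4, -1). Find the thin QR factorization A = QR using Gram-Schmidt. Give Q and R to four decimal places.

Q = [[-0.3381, 0.2853, 0.8626, 0.2443], [-0.5071, -0.5385, 0.1265, -0.4782], [-0.3381, -0.5200, -0.1764, 0.7481], [0.5071, -0.5891, 0.4302, -0.1682], [-0.5071, 0.1058, -0.1538, -0.3516]], R = [[5.9161, -0.6761, 0.8452, -1.1832], [0.0000, 6.2083, 0.0920, 2.6094], [0.0000, 0.0000, 3.7785, -1.9161], [0.0000, 0.0000, 0.0000, 6.1741]]

v_1 = (-2, -3, -2, 3, -3); ‖v_1‖ = 5.9161, so q_1 = (-0.3381, -0.5071, -0.3381, 0.5071, -0.5071).
q_1·v_2 = (-0.3381)·2 + (-0.5071)·(-3) + (-0.3381)·(-3) + 0.5071·(-4) + (-0.5071)·1 = -0.6761.
u_2 = v_2 + 0.6761·q_1 = (1.7714, -3.3429, -3.2286, -3.6571, 0.6571).
‖u_2‖ = 6.2083, so q_2 = (0.2853, -0.5385, -0.5200, -0.5891, 0.1058).
q_1·v_3 = (-0.3381)·3 + (-0.5071)·0 + (-0.3381)·(-1) + 0.5071·2 + (-0.5071)·(-1) = 0.8452; q_2·v_3 = 0.2853·3 + (-0.5385)·0 + (-0.5200)·(-1) + (-0.5891)·2 + 0.1058·(-1) = 0.0920.
u_3 = v_3 − 0.8452·q_1 − 0.0920·q_2 = (3.2595, 0.4781, -0.6664, 1.6256, -0.5812).
‖u_3‖ = 3.7785, so q_3 = (0.8626, 0.1265, -0.1764, 0.4302, -0.1538).
q_1·v_4 = (-0.3381)·1 + (-0.5071)·(-4) + (-0.3381)·4 + 0.5071·(-4) + (-0.5071)·(-1) = -1.1832; q_2·v_4 = 0.2853·1 + (-0.5385)·(-4) + (-0.5200)·4 + (-0.5891)·(-4) + 0.1058·(-1) = 2.6094; q_3·v_4 = 0.8626·1 + 0.1265·(-4) + (-0.1764)·4 + 0.4302·(-4) + (-0.1538)·(-1) = -1.9161.
u_4 = v_4 + 1.1832·q_1 − 2.6094·q_2 + 1.9161·q_3 = (1.5084, -2.9525, 4.6191, -1.0385, -2.1709).
‖u_4‖ = 6.1741, so q_4 = (0.2443, -0.4782, 0.7481, -0.1682, -0.3516).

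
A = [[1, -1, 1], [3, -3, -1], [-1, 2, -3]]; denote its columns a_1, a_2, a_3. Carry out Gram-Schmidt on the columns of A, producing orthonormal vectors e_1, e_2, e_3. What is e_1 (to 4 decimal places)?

e_1 = (0.3015, 0.9045, -0.3015)

e_1 = a_1/‖a_1‖ = (1, 3, -1)/3.3166 = (0.3015, 0.9045, -0.3015).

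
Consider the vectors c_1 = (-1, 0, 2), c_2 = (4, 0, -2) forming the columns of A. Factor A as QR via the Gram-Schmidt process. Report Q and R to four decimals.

Q = [[-0.4472, 0.8944], [0.0000, 0.0000], [0.8944, 0.4472]], R = [[2.2361, -3.5777], [0.0000, 2.6833]]

c_1 = (-1, 0, 2); ‖c_1‖ = 2.2361, so e_1 = (-0.4472, 0.0000, 0.8944).
e_1·c_2 = (-0.4472)·4 + 0.0000·0 + 0.8944·(-2) = -3.5777.
u_2 = c_2 + 3.5777·e_1 = (2.4000, 0.0000, 1.2000).
‖u_2‖ = 2.6833, so e_2 = (0.8944, 0.0000, 0.4472).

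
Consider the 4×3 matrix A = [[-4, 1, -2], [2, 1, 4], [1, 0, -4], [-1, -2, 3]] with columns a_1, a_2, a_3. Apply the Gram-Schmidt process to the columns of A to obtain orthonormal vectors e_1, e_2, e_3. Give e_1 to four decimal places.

e_1 = (-0.8528, 0.4264, 0.2132, -0.2132)

e_1 = a_1/‖a_1‖ = (-4, 2, 1, -1)/4.6904 = (-0.8528, 0.4264, 0.2132, -0.2132).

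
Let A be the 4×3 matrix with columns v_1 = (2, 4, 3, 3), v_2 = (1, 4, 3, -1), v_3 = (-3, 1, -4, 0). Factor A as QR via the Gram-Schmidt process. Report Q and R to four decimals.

Q = [[0.3244, -0.0765, -0.5111], [0.6489, 0.4282, 0.6064], [0.4867, 0.3212, -0.5956], [0.4867, -0.8412, 0.1278]], R = [[6.1644, 3.8933, -2.2711], [0.0000, 3.4412, -0.6271], [0.0000, 0.0000, 4.5220]]

v_1 = (2, 4, 3, 3); ‖v_1‖ = 6.1644, so e_1 = (0.3244, 0.6489, 0.4867, 0.4867).
e_1·v_2 = 0.3244·1 + 0.6489·4 + 0.4867·3 + 0.4867·(-1) = 3.8933.
u_2 = v_2 − 3.8933·e_1 = (-0.2632, 1.4737, 1.1053, -2.8947).
‖u_2‖ = 3.4412, so e_2 = (-0.0765, 0.4282, 0.3212, -0.8412).
e_1·v_3 = 0.3244·(-3) + 0.6489·1 + 0.4867·(-4) + 0.4867·0 = -2.2711; e_2·v_3 = (-0.0765)·(-3) + 0.4282·1 + 0.3212·(-4) + (-0.8412)·0 = -0.6271.
u_3 = v_3 + 2.2711·e_1 + 0.6271·e_2 = (-2.3111, 2.7422, -2.6933, 0.5778).
‖u_3‖ = 4.5220, so e_3 = (-0.5111, 0.6064, -0.5956, 0.1278).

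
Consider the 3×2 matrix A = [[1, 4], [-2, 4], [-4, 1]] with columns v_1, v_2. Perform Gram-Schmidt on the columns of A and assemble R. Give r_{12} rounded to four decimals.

v_1 = (1, -2, -4); ‖v_1‖ = 4.5826, so e_1 = (0.2182, -0.4364, -0.8729).
r_{12} = e_1·v_2 = -1.7457.

r_{12} = -1.7457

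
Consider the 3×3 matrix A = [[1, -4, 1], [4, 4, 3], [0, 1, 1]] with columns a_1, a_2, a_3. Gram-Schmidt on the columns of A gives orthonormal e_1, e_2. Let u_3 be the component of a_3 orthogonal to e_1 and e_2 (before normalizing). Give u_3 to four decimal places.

e_1 = a_1/‖a_1‖ = (1, 4, 0)/4.1231 = (0.2425, 0.9701, 0.0000).
r_{12} = e_1·a_2 = 2.9104.
u_2 = a_2 − 2.9104·e_1 = (-4.7059, 1.1765, 1.0000).
‖u_2‖ = 4.9527, so e_2 = (-0.9502, 0.2375, 0.2019).
r_{13} = e_1·a_3 = 3.1530; r_{23} = e_2·a_3 = -0.0356.
u_3 = a_3 − 3.1530·e_1 + 0.0356·e_2 = (0.2014, -0.0504, 1.0072).

u_3 = (0.2014, -0.0504, 1.0072)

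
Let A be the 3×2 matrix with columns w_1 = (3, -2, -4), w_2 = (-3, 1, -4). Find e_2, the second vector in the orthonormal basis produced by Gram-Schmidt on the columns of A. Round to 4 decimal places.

e_2 = (-0.7015, 0.2682, -0.6603)

e_1 = w_1/‖w_1‖ = (3, -2, -4)/5.3852 = (0.5571, -0.3714, -0.7428).
r_{12} = e_1·w_2 = 0.9285.
u_2 = w_2 − 0.9285·e_1 = (-3.5172, 1.3448, -3.3103).
‖u_2‖ = 5.0138, so e_2 = (-0.7015, 0.2682, -0.6603).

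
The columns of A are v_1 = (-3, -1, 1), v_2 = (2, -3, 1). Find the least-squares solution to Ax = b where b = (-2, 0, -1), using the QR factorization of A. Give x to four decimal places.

e_1 = v_1/‖v_1‖ = (-3, -1, 1)/3.3166 = (-0.9045, -0.3015, 0.3015).
r_{12} = e_1·v_2 = -0.6030.
u_2 = v_2 + 0.6030·e_1 = (1.4545, -3.1818, 1.1818).
‖u_2‖ = 3.6927, so e_2 = (0.3939, -0.8616, 0.3200).
Qᵀb = (1.5076, -1.1078).
Back-substitute: x_2 = -1.1078/3.6927 = -0.3000.
x_1 = (1.5076 + 0.6030·(-0.3000))/3.3166 = 0.4000.

x = (0.4000, -0.3000)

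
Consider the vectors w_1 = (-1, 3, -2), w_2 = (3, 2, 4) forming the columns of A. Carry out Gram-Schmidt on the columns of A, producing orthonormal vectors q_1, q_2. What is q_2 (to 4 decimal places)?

w_1 = (-1, 3, -2); ‖w_1‖ = 3.7417, so q_1 = (-0.2673, 0.8018, -0.5345).
q_1·w_2 = (-0.2673)·3 + 0.8018·2 + (-0.5345)·4 = -1.3363.
u_2 = w_2 + 1.3363·q_1 = (2.6429, 3.0714, 3.2857).
‖u_2‖ = 5.2167, so q_2 = (0.5066, 0.5888, 0.6298).

q_2 = (0.5066, 0.5888, 0.6298)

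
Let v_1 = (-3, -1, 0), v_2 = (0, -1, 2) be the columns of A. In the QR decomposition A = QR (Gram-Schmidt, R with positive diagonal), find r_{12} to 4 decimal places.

v_1 = (-3, -1, 0); ‖v_1‖ = 3.1623, so q_1 = (-0.9487, -0.3162, 0.0000).
r_{12} = q_1·v_2 = 0.3162.

r_{12} = 0.3162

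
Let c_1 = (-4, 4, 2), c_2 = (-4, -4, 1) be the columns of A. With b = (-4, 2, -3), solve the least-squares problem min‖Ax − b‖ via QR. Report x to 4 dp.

q_1 = c_1/‖c_1‖ = (-4, 4, 2)/6.0000 = (-0.6667, 0.6667, 0.3333).
r_{12} = q_1·c_2 = 0.3333.
u_2 = c_2 − 0.3333·q_1 = (-3.7778, -4.2222, 0.8889).
‖u_2‖ = 5.7349, so q_2 = (-0.6587, -0.7362, 0.1550).
Qᵀb = (3.0000, 0.6975).
Back-substitute: x_2 = 0.6975/5.7349 = 0.1216.
x_1 = (3.0000 − 0.3333·0.1216)/6.0000 = 0.4932.

x = (0.4932, 0.1216)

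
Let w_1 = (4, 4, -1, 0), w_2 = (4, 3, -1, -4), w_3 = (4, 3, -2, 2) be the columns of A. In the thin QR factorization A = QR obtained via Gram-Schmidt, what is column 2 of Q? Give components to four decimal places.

w_1 = (4, 4, -1, 0); ‖w_1‖ = 5.7446, so e_1 = (0.6963, 0.6963, -0.1741, 0.0000).
e_1·w_2 = 0.6963·4 + 0.6963·3 + (-0.1741)·(-1) + 0.0000·(-4) = 5.0483.
u_2 = w_2 − 5.0483·e_1 = (0.4848, -0.5152, -0.1212, -4.0000).
‖u_2‖ = 4.0639, so e_2 = (0.1193, -0.1268, -0.0298, -0.9843).

e_2 = (0.1193, -0.1268, -0.0298, -0.9843)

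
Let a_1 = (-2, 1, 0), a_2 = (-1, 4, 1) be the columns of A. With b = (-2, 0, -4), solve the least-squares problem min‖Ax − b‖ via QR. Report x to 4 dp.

x = (1.5556, -0.6296)

q_1 = a_1/‖a_1‖ = (-2, 1, 0)/2.2361 = (-0.8944, 0.4472, 0.0000).
r_{12} = q_1·a_2 = 2.6833.
u_2 = a_2 − 2.6833·q_1 = (1.4000, 2.8000, 1.0000).
‖u_2‖ = 3.2863, so q_2 = (0.4260, 0.8520, 0.3043).
Qᵀb = (1.7889, -2.0692).
Back-substitute: x_2 = -2.0692/3.2863 = -0.6296.
x_1 = (1.7889 − 2.6833·(-0.6296))/2.2361 = 1.5556.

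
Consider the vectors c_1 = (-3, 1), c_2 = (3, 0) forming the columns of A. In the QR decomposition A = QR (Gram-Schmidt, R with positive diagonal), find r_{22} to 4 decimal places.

r_{22} = 0.9487

c_1 = (-3, 1); ‖c_1‖ = 3.1623, so e_1 = (-0.9487, 0.3162).
e_1·c_2 = (-0.9487)·3 + 0.3162·0 = -2.8460.
u_2 = c_2 + 2.8460·e_1 = (0.3000, 0.9000).
r_{22} = ‖u_2‖ = 0.9487.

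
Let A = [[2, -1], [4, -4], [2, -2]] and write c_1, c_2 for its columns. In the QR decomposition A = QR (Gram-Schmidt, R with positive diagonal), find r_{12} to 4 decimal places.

r_{12} = -4.4907

q_1 = c_1/‖c_1‖ = (2, 4, 2)/4.8990 = (0.4082, 0.8165, 0.4082).
r_{12} = q_1·c_2 = -4.4907.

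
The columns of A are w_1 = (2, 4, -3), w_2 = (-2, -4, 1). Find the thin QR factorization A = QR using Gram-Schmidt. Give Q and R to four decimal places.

Q = [[0.3714, -0.2491], [0.7428, -0.4983], [-0.5571, -0.8305]], R = [[5.3852, -4.2710], [0.0000, 1.6609]]

w_1 = (2, 4, -3); ‖w_1‖ = 5.3852, so e_1 = (0.3714, 0.7428, -0.5571).
e_1·w_2 = 0.3714·(-2) + 0.7428·(-4) + (-0.5571)·1 = -4.2710.
u_2 = w_2 + 4.2710·e_1 = (-0.4138, -0.8276, -1.3793).
‖u_2‖ = 1.6609, so e_2 = (-0.2491, -0.4983, -0.8305).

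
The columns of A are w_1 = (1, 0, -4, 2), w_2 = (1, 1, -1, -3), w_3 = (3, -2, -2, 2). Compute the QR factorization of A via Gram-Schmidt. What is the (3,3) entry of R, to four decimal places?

r_{33} = 3.1382

w_1 = (1, 0, -4, 2); ‖w_1‖ = 4.5826, so e_1 = (0.2182, 0.0000, -0.8729, 0.4364).
e_1·w_2 = 0.2182·1 + 0.0000·1 + (-0.8729)·(-1) + 0.4364·(-3) = -0.2182.
u_2 = w_2 + 0.2182·e_1 = (1.0476, 1.0000, -1.1905, -2.9048).
‖u_2‖ = 3.4572, so e_2 = (0.3030, 0.2892, -0.3443, -0.8402).
e_1·w_3 = 0.2182·3 + 0.0000·(-2) + (-0.8729)·(-2) + 0.4364·2 = 3.2733; e_2·w_3 = 0.3030·3 + 0.2892·(-2) + (-0.3443)·(-2) + (-0.8402)·2 = -0.6611.
u_3 = w_3 − 3.2733·e_1 + 0.6611·e_2 = (2.4861, -1.8088, 0.6295, 0.0159).
r_{33} = ‖u_3‖ = 3.1382.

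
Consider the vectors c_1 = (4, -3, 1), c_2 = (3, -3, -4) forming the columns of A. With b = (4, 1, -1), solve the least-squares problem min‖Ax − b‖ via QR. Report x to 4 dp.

x = (0.3143, 0.2252)

q_1 = c_1/‖c_1‖ = (4, -3, 1)/5.0990 = (0.7845, -0.5883, 0.1961).
r_{12} = q_1·c_2 = 3.3340.
u_2 = c_2 − 3.3340·q_1 = (0.3846, -1.0385, -4.6538).
‖u_2‖ = 4.7838, so q_2 = (0.0804, -0.2171, -0.9728).
Qᵀb = (2.3534, 1.0774).
Back-substitute: x_2 = 1.0774/4.7838 = 0.2252.
x_1 = (2.3534 − 3.3340·0.2252)/5.0990 = 0.3143.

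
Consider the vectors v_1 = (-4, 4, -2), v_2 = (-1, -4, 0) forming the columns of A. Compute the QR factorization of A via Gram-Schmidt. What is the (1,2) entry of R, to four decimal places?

v_1 = (-4, 4, -2); ‖v_1‖ = 6.0000, so q_1 = (-0.6667, 0.6667, -0.3333).
r_{12} = q_1·v_2 = -2.0000.

r_{12} = -2.0000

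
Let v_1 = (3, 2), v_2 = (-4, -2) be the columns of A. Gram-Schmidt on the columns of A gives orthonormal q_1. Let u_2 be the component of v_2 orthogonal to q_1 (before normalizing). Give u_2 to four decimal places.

u_2 = (-0.3077, 0.4615)

v_1 = (3, 2); ‖v_1‖ = 3.6056, so q_1 = (0.8321, 0.5547).
q_1·v_2 = 0.8321·(-4) + 0.5547·(-2) = -4.4376.
u_2 = v_2 + 4.4376·q_1 = (-0.3077, 0.4615).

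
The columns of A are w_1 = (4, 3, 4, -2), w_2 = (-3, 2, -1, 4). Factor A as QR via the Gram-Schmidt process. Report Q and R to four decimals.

Q = [[0.5963, -0.2932], [0.4472, 0.6702], [0.5963, 0.1257], [-0.2981, 0.6702]], R = [[6.7082, -2.6833], [0.0000, 4.7749]]

w_1 = (4, 3, 4, -2); ‖w_1‖ = 6.7082, so q_1 = (0.5963, 0.4472, 0.5963, -0.2981).
q_1·w_2 = 0.5963·(-3) + 0.4472·2 + 0.5963·(-1) + (-0.2981)·4 = -2.6833.
u_2 = w_2 + 2.6833·q_1 = (-1.4000, 3.2000, 0.6000, 3.2000).
‖u_2‖ = 4.7749, so q_2 = (-0.2932, 0.6702, 0.1257, 0.6702).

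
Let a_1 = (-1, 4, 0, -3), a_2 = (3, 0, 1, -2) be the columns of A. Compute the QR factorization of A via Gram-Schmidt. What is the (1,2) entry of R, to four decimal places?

r_{12} = 0.5883

a_1 = (-1, 4, 0, -3); ‖a_1‖ = 5.0990, so e_1 = (-0.1961, 0.7845, 0.0000, -0.5883).
r_{12} = e_1·a_2 = 0.5883.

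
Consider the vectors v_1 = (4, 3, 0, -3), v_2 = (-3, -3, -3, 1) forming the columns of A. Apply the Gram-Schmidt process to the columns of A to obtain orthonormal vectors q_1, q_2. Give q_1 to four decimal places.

v_1 = (4, 3, 0, -3); ‖v_1‖ = 5.8310, so q_1 = (0.6860, 0.5145, 0.0000, -0.5145).

q_1 = (0.6860, 0.5145, 0.0000, -0.5145)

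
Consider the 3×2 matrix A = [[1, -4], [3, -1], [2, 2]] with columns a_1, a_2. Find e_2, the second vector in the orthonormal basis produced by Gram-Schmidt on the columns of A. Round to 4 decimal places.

e_2 = (-0.8391, -0.0792, 0.5383)

e_1 = a_1/‖a_1‖ = (1, 3, 2)/3.7417 = (0.2673, 0.8018, 0.5345).
r_{12} = e_1·a_2 = -0.8018.
u_2 = a_2 + 0.8018·e_1 = (-3.7857, -0.3571, 2.4286).
‖u_2‖ = 4.5119, so e_2 = (-0.8391, -0.0792, 0.5383).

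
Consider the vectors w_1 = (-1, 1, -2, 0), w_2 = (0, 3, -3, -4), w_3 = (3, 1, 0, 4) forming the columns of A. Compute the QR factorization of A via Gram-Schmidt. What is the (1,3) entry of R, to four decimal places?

r_{13} = -0.8165

w_1 = (-1, 1, -2, 0); ‖w_1‖ = 2.4495, so e_1 = (-0.4082, 0.4082, -0.8165, 0.0000).
r_{13} = e_1·w_3 = -0.8165.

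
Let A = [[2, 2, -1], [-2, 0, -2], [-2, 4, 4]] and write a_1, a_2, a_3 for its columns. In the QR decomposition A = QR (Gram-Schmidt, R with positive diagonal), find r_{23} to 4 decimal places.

e_1 = a_1/‖a_1‖ = (2, -2, -2)/3.4641 = (0.5774, -0.5774, -0.5774).
r_{12} = e_1·a_2 = -1.1547.
u_2 = a_2 + 1.1547·e_1 = (2.6667, -0.6667, 3.3333).
‖u_2‖ = 4.3205, so e_2 = (0.6172, -0.1543, 0.7715).
r_{23} = e_2·a_3 = 2.7775.

r_{23} = 2.7775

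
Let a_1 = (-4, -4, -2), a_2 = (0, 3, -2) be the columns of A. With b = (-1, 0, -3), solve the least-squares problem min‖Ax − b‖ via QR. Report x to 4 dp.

a_1 = (-4, -4, -2); ‖a_1‖ = 6.0000, so q_1 = (-0.6667, -0.6667, -0.3333).
q_1·a_2 = (-0.6667)·0 + (-0.6667)·3 + (-0.3333)·(-2) = -1.3333.
u_2 = a_2 + 1.3333·q_1 = (-0.8889, 2.1111, -2.4444).
‖u_2‖ = 3.3500, so q_2 = (-0.2653, 0.6302, -0.7297).
Qᵀb = (1.6667, 2.4544).
Back-substitute: x_2 = 2.4544/3.3500 = 0.7327.
x_1 = (1.6667 + 1.3333·0.7327)/6.0000 = 0.4406.

x = (0.4406, 0.7327)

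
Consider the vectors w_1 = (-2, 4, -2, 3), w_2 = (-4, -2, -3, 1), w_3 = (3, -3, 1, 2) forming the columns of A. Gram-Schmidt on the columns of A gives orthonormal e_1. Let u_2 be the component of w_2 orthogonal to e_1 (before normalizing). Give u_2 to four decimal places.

u_2 = (-3.4545, -3.0909, -2.4545, 0.1818)

e_1 = w_1/‖w_1‖ = (-2, 4, -2, 3)/5.7446 = (-0.3482, 0.6963, -0.3482, 0.5222).
r_{12} = e_1·w_2 = 1.5667.
u_2 = w_2 − 1.5667·e_1 = (-3.4545, -3.0909, -2.4545, 0.1818).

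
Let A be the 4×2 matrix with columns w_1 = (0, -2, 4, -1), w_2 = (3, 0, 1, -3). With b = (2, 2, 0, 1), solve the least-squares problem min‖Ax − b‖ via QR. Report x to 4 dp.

w_1 = (0, -2, 4, -1); ‖w_1‖ = 4.5826, so e_1 = (0.0000, -0.4364, 0.8729, -0.2182).
e_1·w_2 = 0.0000·3 + (-0.4364)·0 + 0.8729·1 + (-0.2182)·(-3) = 1.5275.
u_2 = w_2 − 1.5275·e_1 = (3.0000, 0.6667, -0.3333, -2.6667).
‖u_2‖ = 4.0825, so e_2 = (0.7348, 0.1633, -0.0816, -0.6532).
Qᵀb = (-1.0911, 1.1431).
Back-substitute: x_2 = 1.1431/4.0825 = 0.2800.
x_1 = (-1.0911 − 1.5275·0.2800)/4.5826 = -0.3314.

x = (-0.3314, 0.2800)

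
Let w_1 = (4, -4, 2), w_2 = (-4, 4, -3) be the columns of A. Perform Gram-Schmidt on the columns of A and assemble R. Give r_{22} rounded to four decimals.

r_{22} = 0.9428

q_1 = w_1/‖w_1‖ = (4, -4, 2)/6.0000 = (0.6667, -0.6667, 0.3333).
r_{12} = q_1·w_2 = -6.3333.
u_2 = w_2 + 6.3333·q_1 = (0.2222, -0.2222, -0.8889).
r_{22} = ‖u_2‖ = 0.9428.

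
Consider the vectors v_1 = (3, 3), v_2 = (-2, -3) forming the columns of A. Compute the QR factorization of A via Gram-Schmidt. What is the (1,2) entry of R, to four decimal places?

r_{12} = -3.5355

e_1 = v_1/‖v_1‖ = (3, 3)/4.2426 = (0.7071, 0.7071).
r_{12} = e_1·v_2 = -3.5355.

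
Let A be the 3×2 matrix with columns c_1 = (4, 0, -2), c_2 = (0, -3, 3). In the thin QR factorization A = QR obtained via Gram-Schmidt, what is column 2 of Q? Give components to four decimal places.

c_1 = (4, 0, -2); ‖c_1‖ = 4.4721, so e_1 = (0.8944, 0.0000, -0.4472).
e_1·c_2 = 0.8944·0 + 0.0000·(-3) + (-0.4472)·3 = -1.3416.
u_2 = c_2 + 1.3416·e_1 = (1.2000, -3.0000, 2.4000).
‖u_2‖ = 4.0249, so e_2 = (0.2981, -0.7454, 0.5963).

e_2 = (0.2981, -0.7454, 0.5963)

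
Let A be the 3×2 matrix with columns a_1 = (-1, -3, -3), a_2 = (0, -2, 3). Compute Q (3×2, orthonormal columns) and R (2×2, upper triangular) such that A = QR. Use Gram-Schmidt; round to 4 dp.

a_1 = (-1, -3, -3); ‖a_1‖ = 4.3589, so e_1 = (-0.2294, -0.6882, -0.6882).
e_1·a_2 = (-0.2294)·0 + (-0.6882)·(-2) + (-0.6882)·3 = -0.6882.
u_2 = a_2 + 0.6882·e_1 = (-0.1579, -2.4737, 2.5263).
‖u_2‖ = 3.5393, so e_2 = (-0.0446, -0.6989, 0.7138).

Q = [[-0.2294, -0.0446], [-0.6882, -0.6989], [-0.6882, 0.7138]], R = [[4.3589, -0.6882], [0.0000, 3.5393]]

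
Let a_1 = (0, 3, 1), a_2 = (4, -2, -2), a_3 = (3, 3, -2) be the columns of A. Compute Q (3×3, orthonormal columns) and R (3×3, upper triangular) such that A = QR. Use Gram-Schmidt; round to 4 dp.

a_1 = (0, 3, 1); ‖a_1‖ = 3.1623, so q_1 = (0.0000, 0.9487, 0.3162).
q_1·a_2 = 0.0000·4 + 0.9487·(-2) + 0.3162·(-2) = -2.5298.
u_2 = a_2 + 2.5298·q_1 = (4.0000, 0.4000, -1.2000).
‖u_2‖ = 4.1952, so q_2 = (0.9535, 0.0953, -0.2860).
q_1·a_3 = 0.0000·3 + 0.9487·3 + 0.3162·(-2) = 2.2136; q_2·a_3 = 0.9535·3 + 0.0953·3 + (-0.2860)·(-2) = 3.7185.
u_3 = a_3 − 2.2136·q_1 − 3.7185·q_2 = (-0.5455, 0.5455, -1.6364).
‖u_3‖ = 1.8091, so q_3 = (-0.3015, 0.3015, -0.9045).

Q = [[0.0000, 0.9535, -0.3015], [0.9487, 0.0953, 0.3015], [0.3162, -0.2860, -0.9045]], R = [[3.1623, -2.5298, 2.2136], [0.0000, 4.1952, 3.7185], [0.0000, 0.0000, 1.8091]]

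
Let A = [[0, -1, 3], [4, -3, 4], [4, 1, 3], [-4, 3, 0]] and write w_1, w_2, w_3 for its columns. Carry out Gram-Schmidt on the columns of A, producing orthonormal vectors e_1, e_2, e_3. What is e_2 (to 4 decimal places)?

e_1 = w_1/‖w_1‖ = (0, 4, 4, -4)/6.9282 = (0.0000, 0.5774, 0.5774, -0.5774).
r_{12} = e_1·w_2 = -2.8868.
u_2 = w_2 + 2.8868·e_1 = (-1.0000, -1.3333, 2.6667, 1.3333).
‖u_2‖ = 3.4157, so e_2 = (-0.2928, -0.3904, 0.7807, 0.3904).

e_2 = (-0.2928, -0.3904, 0.7807, 0.3904)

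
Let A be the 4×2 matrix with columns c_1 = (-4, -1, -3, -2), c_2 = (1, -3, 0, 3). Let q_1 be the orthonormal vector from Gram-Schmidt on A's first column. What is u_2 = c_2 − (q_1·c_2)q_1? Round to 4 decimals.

u_2 = (0.0667, -3.2333, -0.7000, 2.5333)

c_1 = (-4, -1, -3, -2); ‖c_1‖ = 5.4772, so q_1 = (-0.7303, -0.1826, -0.5477, -0.3651).
q_1·c_2 = (-0.7303)·1 + (-0.1826)·(-3) + (-0.5477)·0 + (-0.3651)·3 = -1.2780.
u_2 = c_2 + 1.2780·q_1 = (0.0667, -3.2333, -0.7000, 2.5333).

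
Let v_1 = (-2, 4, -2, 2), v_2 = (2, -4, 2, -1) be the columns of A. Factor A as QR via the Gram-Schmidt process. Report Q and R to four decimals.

Q = [[-0.3780, 0.1543], [0.7559, -0.3086], [-0.3780, 0.1543], [0.3780, 0.9258]], R = [[5.2915, -4.9135], [0.0000, 0.9258]]

q_1 = v_1/‖v_1‖ = (-2, 4, -2, 2)/5.2915 = (-0.3780, 0.7559, -0.3780, 0.3780).
r_{12} = q_1·v_2 = -4.9135.
u_2 = v_2 + 4.9135·q_1 = (0.1429, -0.2857, 0.1429, 0.8571).
‖u_2‖ = 0.9258, so q_2 = (0.1543, -0.3086, 0.1543, 0.9258).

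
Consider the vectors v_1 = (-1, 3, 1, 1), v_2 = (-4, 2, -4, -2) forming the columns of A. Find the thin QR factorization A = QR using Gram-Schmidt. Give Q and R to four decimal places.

v_1 = (-1, 3, 1, 1); ‖v_1‖ = 3.4641, so q_1 = (-0.2887, 0.8660, 0.2887, 0.2887).
q_1·v_2 = (-0.2887)·(-4) + 0.8660·2 + 0.2887·(-4) + 0.2887·(-2) = 1.1547.
u_2 = v_2 − 1.1547·q_1 = (-3.6667, 1.0000, -4.3333, -2.3333).
‖u_2‖ = 6.2183, so q_2 = (-0.5897, 0.1608, -0.6969, -0.3752).

Q = [[-0.2887, -0.5897], [0.8660, 0.1608], [0.2887, -0.6969], [0.2887, -0.3752]], R = [[3.4641, 1.1547], [0.0000, 6.2183]]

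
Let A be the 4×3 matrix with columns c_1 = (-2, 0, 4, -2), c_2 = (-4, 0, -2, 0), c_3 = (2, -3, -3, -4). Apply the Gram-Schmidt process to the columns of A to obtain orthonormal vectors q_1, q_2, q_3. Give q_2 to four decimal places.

c_1 = (-2, 0, 4, -2); ‖c_1‖ = 4.8990, so q_1 = (-0.4082, 0.0000, 0.8165, -0.4082).
q_1·c_2 = (-0.4082)·(-4) + 0.0000·0 + 0.8165·(-2) + (-0.4082)·0 = 0.0000.
u_2 = c_2 + 0.0000·q_1 = (-4.0000, 0.0000, -2.0000, 0.0000).
‖u_2‖ = 4.4721, so q_2 = (-0.8944, 0.0000, -0.4472, 0.0000).

q_2 = (-0.8944, 0.0000, -0.4472, 0.0000)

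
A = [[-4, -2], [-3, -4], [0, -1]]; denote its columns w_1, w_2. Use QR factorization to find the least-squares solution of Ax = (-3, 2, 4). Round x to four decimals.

w_1 = (-4, -3, 0); ‖w_1‖ = 5.0000, so e_1 = (-0.8000, -0.6000, 0.0000).
e_1·w_2 = (-0.8000)·(-2) + (-0.6000)·(-4) + 0.0000·(-1) = 4.0000.
u_2 = w_2 − 4.0000·e_1 = (1.2000, -1.6000, -1.0000).
‖u_2‖ = 2.2361, so e_2 = (0.5367, -0.7155, -0.4472).
Qᵀb = (1.2000, -4.8299).
Back-substitute: x_2 = -4.8299/2.2361 = -2.1600.
x_1 = (1.2000 − 4.0000·(-2.1600))/5.0000 = 1.9680.

x = (1.9680, -2.1600)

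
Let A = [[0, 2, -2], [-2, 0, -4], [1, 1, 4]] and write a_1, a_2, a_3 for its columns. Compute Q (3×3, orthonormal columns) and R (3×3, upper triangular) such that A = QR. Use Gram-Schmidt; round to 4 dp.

q_1 = a_1/‖a_1‖ = (0, -2, 1)/2.2361 = (0.0000, -0.8944, 0.4472).
r_{12} = q_1·a_2 = 0.4472.
u_2 = a_2 − 0.4472·q_1 = (2.0000, 0.4000, 0.8000).
‖u_2‖ = 2.1909, so q_2 = (0.9129, 0.1826, 0.3651).
r_{13} = q_1·a_3 = 5.3666; r_{23} = q_2·a_3 = -1.0954.
u_3 = a_3 − 5.3666·q_1 + 1.0954·q_2 = (-1.0000, 1.0000, 2.0000).
‖u_3‖ = 2.4495, so q_3 = (-0.4082, 0.4082, 0.8165).

Q = [[0.0000, 0.9129, -0.4082], [-0.8944, 0.1826, 0.4082], [0.4472, 0.3651, 0.8165]], R = [[2.2361, 0.4472, 5.3666], [0.0000, 2.1909, -1.0954], [0.0000, 0.0000, 2.4495]]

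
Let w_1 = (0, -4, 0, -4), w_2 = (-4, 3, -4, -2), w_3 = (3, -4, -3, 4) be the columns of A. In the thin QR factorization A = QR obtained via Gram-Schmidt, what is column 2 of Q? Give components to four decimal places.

e_2 = (-0.5996, 0.3748, -0.5996, -0.3748)

w_1 = (0, -4, 0, -4); ‖w_1‖ = 5.6569, so e_1 = (0.0000, -0.7071, 0.0000, -0.7071).
e_1·w_2 = 0.0000·(-4) + (-0.7071)·3 + 0.0000·(-4) + (-0.7071)·(-2) = -0.7071.
u_2 = w_2 + 0.7071·e_1 = (-4.0000, 2.5000, -4.0000, -2.5000).
‖u_2‖ = 6.6708, so e_2 = (-0.5996, 0.3748, -0.5996, -0.3748).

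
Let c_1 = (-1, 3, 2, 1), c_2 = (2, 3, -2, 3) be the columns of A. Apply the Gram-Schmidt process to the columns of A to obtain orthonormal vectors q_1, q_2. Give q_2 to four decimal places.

c_1 = (-1, 3, 2, 1); ‖c_1‖ = 3.8730, so q_1 = (-0.2582, 0.7746, 0.5164, 0.2582).
q_1·c_2 = (-0.2582)·2 + 0.7746·3 + 0.5164·(-2) + 0.2582·3 = 1.5492.
u_2 = c_2 − 1.5492·q_1 = (2.4000, 1.8000, -2.8000, 2.6000).
‖u_2‖ = 4.8580, so q_2 = (0.4940, 0.3705, -0.5764, 0.5352).

q_2 = (0.4940, 0.3705, -0.5764, 0.5352)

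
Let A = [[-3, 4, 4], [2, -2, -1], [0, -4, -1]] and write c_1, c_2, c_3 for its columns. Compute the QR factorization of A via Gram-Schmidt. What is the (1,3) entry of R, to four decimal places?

r_{13} = -3.8829

e_1 = c_1/‖c_1‖ = (-3, 2, 0)/3.6056 = (-0.8321, 0.5547, 0.0000).
r_{13} = e_1·c_3 = -3.8829.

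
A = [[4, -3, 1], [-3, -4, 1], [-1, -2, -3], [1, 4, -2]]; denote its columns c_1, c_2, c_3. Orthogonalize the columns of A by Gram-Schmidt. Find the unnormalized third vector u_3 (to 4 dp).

u_3 = (-0.1374, 0.5013, -3.3104, -1.2570)

c_1 = (4, -3, -1, 1); ‖c_1‖ = 5.1962, so e_1 = (0.7698, -0.5774, -0.1925, 0.1925).
e_1·c_2 = 0.7698·(-3) + (-0.5774)·(-4) + (-0.1925)·(-2) + 0.1925·4 = 1.1547.
u_2 = c_2 − 1.1547·e_1 = (-3.8889, -3.3333, -1.7778, 3.7778).
‖u_2‖ = 6.6081, so e_2 = (-0.5885, -0.5044, -0.2690, 0.5717).
e_1·c_3 = 0.7698·1 + (-0.5774)·1 + (-0.1925)·(-3) + 0.1925·(-2) = 0.3849; e_2·c_3 = (-0.5885)·1 + (-0.5044)·1 + (-0.2690)·(-3) + 0.5717·(-2) = -1.4292.
u_3 = c_3 − 0.3849·e_1 + 1.4292·e_2 = (-0.1374, 0.5013, -3.3104, -1.2570).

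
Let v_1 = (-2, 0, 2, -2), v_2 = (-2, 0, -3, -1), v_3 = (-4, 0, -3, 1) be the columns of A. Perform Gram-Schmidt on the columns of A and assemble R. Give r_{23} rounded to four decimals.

r_{23} = 4.2762

v_1 = (-2, 0, 2, -2); ‖v_1‖ = 3.4641, so q_1 = (-0.5774, 0.0000, 0.5774, -0.5774).
q_1·v_2 = (-0.5774)·(-2) + 0.0000·0 + 0.5774·(-3) + (-0.5774)·(-1) = 0.0000.
u_2 = v_2 + 0.0000·q_1 = (-2.0000, 0.0000, -3.0000, -1.0000).
‖u_2‖ = 3.7417, so q_2 = (-0.5345, 0.0000, -0.8018, -0.2673).
r_{23} = q_2·v_3 = 4.2762.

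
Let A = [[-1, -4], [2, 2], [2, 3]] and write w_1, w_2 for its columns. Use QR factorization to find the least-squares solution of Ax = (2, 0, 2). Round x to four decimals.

e_1 = w_1/‖w_1‖ = (-1, 2, 2)/3.0000 = (-0.3333, 0.6667, 0.6667).
r_{12} = e_1·w_2 = 4.6667.
u_2 = w_2 − 4.6667·e_1 = (-2.4444, -1.1111, -0.1111).
‖u_2‖ = 2.6874, so e_2 = (-0.9096, -0.4134, -0.0413).
Qᵀb = (0.6667, -1.9019).
Back-substitute: x_2 = -1.9019/2.6874 = -0.7077.
x_1 = (0.6667 − 4.6667·(-0.7077))/3.0000 = 1.3231.

x = (1.3231, -0.7077)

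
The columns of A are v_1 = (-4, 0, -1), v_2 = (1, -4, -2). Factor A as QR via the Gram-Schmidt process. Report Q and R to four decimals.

q_1 = v_1/‖v_1‖ = (-4, 0, -1)/4.1231 = (-0.9701, 0.0000, -0.2425).
r_{12} = q_1·v_2 = -0.4851.
u_2 = v_2 + 0.4851·q_1 = (0.5294, -4.0000, -2.1176).
‖u_2‖ = 4.5568, so q_2 = (0.1162, -0.8778, -0.4647).

Q = [[-0.9701, 0.1162], [0.0000, -0.8778], [-0.2425, -0.4647]], R = [[4.1231, -0.4851], [0.0000, 4.5568]]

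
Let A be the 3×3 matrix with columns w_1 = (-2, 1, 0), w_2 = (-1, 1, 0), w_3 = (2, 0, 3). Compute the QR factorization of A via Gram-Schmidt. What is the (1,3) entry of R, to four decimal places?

w_1 = (-2, 1, 0); ‖w_1‖ = 2.2361, so e_1 = (-0.8944, 0.4472, 0.0000).
r_{13} = e_1·w_3 = -1.7889.

r_{13} = -1.7889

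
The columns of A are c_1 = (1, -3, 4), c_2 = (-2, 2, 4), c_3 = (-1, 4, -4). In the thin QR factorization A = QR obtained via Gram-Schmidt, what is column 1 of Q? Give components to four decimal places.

c_1 = (1, -3, 4); ‖c_1‖ = 5.0990, so e_1 = (0.1961, -0.5883, 0.7845).

e_1 = (0.1961, -0.5883, 0.7845)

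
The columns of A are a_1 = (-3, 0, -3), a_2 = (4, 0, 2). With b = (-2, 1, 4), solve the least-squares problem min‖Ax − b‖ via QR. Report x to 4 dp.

x = (-3.3333, -3.0000)

e_1 = a_1/‖a_1‖ = (-3, 0, -3)/4.2426 = (-0.7071, 0.0000, -0.7071).
r_{12} = e_1·a_2 = -4.2426.
u_2 = a_2 + 4.2426·e_1 = (1.0000, 0.0000, -1.0000).
‖u_2‖ = 1.4142, so e_2 = (0.7071, 0.0000, -0.7071).
Qᵀb = (-1.4142, -4.2426).
Back-substitute: x_2 = -4.2426/1.4142 = -3.0000.
x_1 = (-1.4142 + 4.2426·(-3.0000))/4.2426 = -3.3333.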